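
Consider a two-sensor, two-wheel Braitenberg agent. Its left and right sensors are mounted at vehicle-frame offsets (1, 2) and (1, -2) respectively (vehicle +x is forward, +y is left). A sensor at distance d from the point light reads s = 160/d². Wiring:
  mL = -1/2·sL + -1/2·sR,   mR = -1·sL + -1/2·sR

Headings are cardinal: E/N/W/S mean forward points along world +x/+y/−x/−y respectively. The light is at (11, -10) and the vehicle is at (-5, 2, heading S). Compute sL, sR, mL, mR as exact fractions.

160/317 32/89 -12192/28213 -19312/28213

left sensor world pos  = (-3, 1); dL² = 317
right sensor world pos = (-7, 1); dR² = 445
sL = 160/317 = 160/317
sR = 160/445 = 32/89
mL = -1/2·sL + -1/2·sR = -12192/28213
mR = -1·sL + -1/2·sR = -19312/28213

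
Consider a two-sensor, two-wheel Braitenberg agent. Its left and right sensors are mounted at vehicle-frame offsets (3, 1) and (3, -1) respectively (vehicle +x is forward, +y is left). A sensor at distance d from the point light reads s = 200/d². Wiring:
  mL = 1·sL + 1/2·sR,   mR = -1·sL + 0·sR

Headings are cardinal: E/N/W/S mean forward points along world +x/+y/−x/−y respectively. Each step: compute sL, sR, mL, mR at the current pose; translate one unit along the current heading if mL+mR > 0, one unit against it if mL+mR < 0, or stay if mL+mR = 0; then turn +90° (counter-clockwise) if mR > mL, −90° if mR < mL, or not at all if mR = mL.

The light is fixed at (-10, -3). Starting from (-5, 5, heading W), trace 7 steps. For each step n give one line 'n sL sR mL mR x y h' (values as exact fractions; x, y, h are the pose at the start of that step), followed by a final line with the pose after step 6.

n=0: pose=(-5,5,W); sL=200/53, sR=40/17; mL=4460/901, mR=-200/53; mL+mR=20/17 → advance +1; mR−mL=-7860/901 → turn -1·90°
n=1: pose=(-6,5,N); sL=20/13, sR=100/73; mL=2110/949, mR=-20/13; mL+mR=50/73 → advance +1; mR−mL=-3570/949 → turn -1·90°
n=2: pose=(-6,6,E); sL=200/149, sR=200/113; mL=37500/16837, mR=-200/149; mL+mR=100/113 → advance +1; mR−mL=-60100/16837 → turn -1·90°
n=3: pose=(-5,6,S); sL=25/9, sR=50/13; mL=550/117, mR=-25/9; mL+mR=25/13 → advance +1; mR−mL=-875/117 → turn -1·90°
n=4: pose=(-5,5,W); sL=200/53, sR=40/17; mL=4460/901, mR=-200/53; mL+mR=20/17 → advance +1; mR−mL=-7860/901 → turn -1·90°
n=5: pose=(-6,5,N); sL=20/13, sR=100/73; mL=2110/949, mR=-20/13; mL+mR=50/73 → advance +1; mR−mL=-3570/949 → turn -1·90°
n=6: pose=(-6,6,E); sL=200/149, sR=200/113; mL=37500/16837, mR=-200/149; mL+mR=100/113 → advance +1; mR−mL=-60100/16837 → turn -1·90°

0 200/53 40/17 4460/901 -200/53 -5 5 W
1 20/13 100/73 2110/949 -20/13 -6 5 N
2 200/149 200/113 37500/16837 -200/149 -6 6 E
3 25/9 50/13 550/117 -25/9 -5 6 S
4 200/53 40/17 4460/901 -200/53 -5 5 W
5 20/13 100/73 2110/949 -20/13 -6 5 N
6 200/149 200/113 37500/16837 -200/149 -6 6 E
final -5 6 S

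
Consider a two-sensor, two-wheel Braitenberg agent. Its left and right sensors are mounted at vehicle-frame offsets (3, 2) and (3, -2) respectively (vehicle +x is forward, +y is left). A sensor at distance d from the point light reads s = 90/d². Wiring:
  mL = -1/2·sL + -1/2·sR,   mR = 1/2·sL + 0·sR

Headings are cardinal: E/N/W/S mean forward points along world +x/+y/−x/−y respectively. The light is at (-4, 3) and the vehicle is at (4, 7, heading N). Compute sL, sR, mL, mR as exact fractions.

18/17 90/149 -2106/2533 9/17

left sensor world pos  = (2, 10); dL² = 85
right sensor world pos = (6, 10); dR² = 149
sL = 90/85 = 18/17
sR = 90/149 = 90/149
mL = -1/2·sL + -1/2·sR = -2106/2533
mR = 1/2·sL + 0·sR = 9/17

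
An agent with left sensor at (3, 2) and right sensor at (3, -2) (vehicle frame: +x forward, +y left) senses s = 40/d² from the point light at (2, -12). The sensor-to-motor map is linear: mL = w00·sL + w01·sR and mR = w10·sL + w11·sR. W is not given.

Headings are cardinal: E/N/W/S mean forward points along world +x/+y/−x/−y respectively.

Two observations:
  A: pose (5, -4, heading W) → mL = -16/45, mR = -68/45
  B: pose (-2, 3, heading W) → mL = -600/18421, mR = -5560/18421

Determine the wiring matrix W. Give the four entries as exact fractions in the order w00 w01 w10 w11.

obs A: pose=(5,-4,W) → sL=10/9, sR=2/5, mL=-16/45, mR=-68/45
obs B: pose=(-2,3,W) → sL=20/109, sR=20/169, mL=-600/18421, mR=-5560/18421
sensor matrix S = [[10/9, 2/5], [20/109, 20/169]]; det S = 9632/165789
solve [mL_A; mL_B] = S·[w00; w01] and [mR_A; mR_B] = S·[w10; w11]:
  w00 = -1/2, w01 = 1/2, w10 = -1, w11 = -1

-1/2 1/2 -1 -1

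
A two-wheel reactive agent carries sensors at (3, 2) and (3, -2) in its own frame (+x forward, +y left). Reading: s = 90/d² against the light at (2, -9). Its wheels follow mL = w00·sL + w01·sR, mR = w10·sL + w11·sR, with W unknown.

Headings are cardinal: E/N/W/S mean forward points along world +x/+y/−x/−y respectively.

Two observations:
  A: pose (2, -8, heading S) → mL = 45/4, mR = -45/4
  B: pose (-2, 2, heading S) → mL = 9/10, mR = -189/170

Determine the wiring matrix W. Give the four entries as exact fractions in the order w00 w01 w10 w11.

obs A: pose=(2,-8,S) → sL=45/4, sR=45/4, mL=45/4, mR=-45/4
obs B: pose=(-2,2,S) → sL=45/34, sR=9/10, mL=9/10, mR=-189/170
sensor matrix S = [[45/4, 45/4], [45/34, 9/10]]; det S = -81/17
solve [mL_A; mL_B] = S·[w00; w01] and [mR_A; mR_B] = S·[w10; w11]:
  w00 = 0, w01 = 1, w10 = -1/2, w11 = -1/2

0 1 -1/2 -1/2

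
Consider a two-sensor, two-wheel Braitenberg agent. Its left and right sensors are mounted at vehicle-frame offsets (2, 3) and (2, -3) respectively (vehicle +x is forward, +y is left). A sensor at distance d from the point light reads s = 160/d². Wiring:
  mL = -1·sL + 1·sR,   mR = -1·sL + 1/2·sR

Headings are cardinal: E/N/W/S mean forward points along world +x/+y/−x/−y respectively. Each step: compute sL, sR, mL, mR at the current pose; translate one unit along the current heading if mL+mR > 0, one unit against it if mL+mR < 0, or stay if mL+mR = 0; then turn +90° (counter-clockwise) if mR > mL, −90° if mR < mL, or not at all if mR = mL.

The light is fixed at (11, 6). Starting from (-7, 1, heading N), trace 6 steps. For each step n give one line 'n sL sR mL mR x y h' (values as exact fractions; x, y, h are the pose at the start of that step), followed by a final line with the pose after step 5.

0 16/45 80/117 64/195 -8/585 -7 1 N
1 160/257 32/61 -1536/15677 -5648/15677 -7 2 E
2 40/73 4/13 -228/949 -374/949 -8 2 S
3 160/477 160/441 640/23373 -400/2597 -8 3 W
4 80/221 80/113 8640/24973 -200/24973 -7 3 N
5 160/257 160/281 -3840/72217 -24400/72217 -7 4 E
final -8 4 S

n=0: pose=(-7,1,N); sL=16/45, sR=80/117; mL=64/195, mR=-8/585; mL+mR=184/585 → advance +1; mR−mL=-40/117 → turn -1·90°
n=1: pose=(-7,2,E); sL=160/257, sR=32/61; mL=-1536/15677, mR=-5648/15677; mL+mR=-7184/15677 → advance -1; mR−mL=-16/61 → turn -1·90°
n=2: pose=(-8,2,S); sL=40/73, sR=4/13; mL=-228/949, mR=-374/949; mL+mR=-602/949 → advance -1; mR−mL=-2/13 → turn -1·90°
n=3: pose=(-8,3,W); sL=160/477, sR=160/441; mL=640/23373, mR=-400/2597; mL+mR=-2960/23373 → advance -1; mR−mL=-80/441 → turn -1·90°
n=4: pose=(-7,3,N); sL=80/221, sR=80/113; mL=8640/24973, mR=-200/24973; mL+mR=8440/24973 → advance +1; mR−mL=-40/113 → turn -1·90°
n=5: pose=(-7,4,E); sL=160/257, sR=160/281; mL=-3840/72217, mR=-24400/72217; mL+mR=-28240/72217 → advance -1; mR−mL=-80/281 → turn -1·90°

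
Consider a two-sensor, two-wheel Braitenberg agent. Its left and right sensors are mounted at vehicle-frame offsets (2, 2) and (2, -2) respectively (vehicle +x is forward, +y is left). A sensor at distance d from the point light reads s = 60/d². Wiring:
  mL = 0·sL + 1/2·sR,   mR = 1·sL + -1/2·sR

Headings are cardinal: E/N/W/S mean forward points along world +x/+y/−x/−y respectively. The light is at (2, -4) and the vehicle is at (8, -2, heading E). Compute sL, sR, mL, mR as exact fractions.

3/4 15/16 15/32 9/32

left sensor world pos  = (10, 0); dL² = 80
right sensor world pos = (10, -4); dR² = 64
sL = 60/80 = 3/4
sR = 60/64 = 15/16
mL = 0·sL + 1/2·sR = 15/32
mR = 1·sL + -1/2·sR = 9/32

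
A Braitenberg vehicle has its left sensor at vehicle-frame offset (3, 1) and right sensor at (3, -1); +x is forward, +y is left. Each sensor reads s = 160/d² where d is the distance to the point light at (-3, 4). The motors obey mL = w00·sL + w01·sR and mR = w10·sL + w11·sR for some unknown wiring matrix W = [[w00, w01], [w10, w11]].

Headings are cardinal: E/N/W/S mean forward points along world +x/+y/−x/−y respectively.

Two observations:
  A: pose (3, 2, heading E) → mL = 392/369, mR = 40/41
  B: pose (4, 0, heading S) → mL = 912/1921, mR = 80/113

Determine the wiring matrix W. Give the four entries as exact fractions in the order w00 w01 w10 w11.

obs A: pose=(3,2,E) → sL=80/41, sR=16/9, mL=392/369, mR=40/41
obs B: pose=(4,0,S) → sL=160/113, sR=32/17, mL=912/1921, mR=80/113
sensor matrix S = [[80/41, 16/9], [160/113, 32/17]]; det S = 819200/708849
solve [mL_A; mL_B] = S·[w00; w01] and [mR_A; mR_B] = S·[w10; w11]:
  w00 = 1, w01 = -1/2, w10 = 1/2, w11 = 0

1 -1/2 1/2 0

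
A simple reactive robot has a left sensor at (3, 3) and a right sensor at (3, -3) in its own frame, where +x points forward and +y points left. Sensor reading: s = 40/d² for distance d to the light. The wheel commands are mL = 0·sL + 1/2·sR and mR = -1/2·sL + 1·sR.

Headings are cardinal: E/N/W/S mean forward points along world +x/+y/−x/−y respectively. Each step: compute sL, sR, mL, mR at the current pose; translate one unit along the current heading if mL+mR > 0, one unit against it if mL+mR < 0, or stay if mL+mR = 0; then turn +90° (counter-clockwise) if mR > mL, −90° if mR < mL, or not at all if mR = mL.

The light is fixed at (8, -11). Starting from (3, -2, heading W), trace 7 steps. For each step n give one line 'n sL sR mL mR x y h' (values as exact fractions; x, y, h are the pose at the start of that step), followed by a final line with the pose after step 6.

n=0: pose=(3,-2,W); sL=2/5, sR=5/26; mL=5/52, mR=-1/130; mL+mR=23/260 → advance +1; mR−mL=-27/260 → turn -1·90°
n=1: pose=(2,-2,N); sL=8/45, sR=40/153; mL=20/153, mR=44/255; mL+mR=232/765 → advance +1; mR−mL=32/765 → turn +1·90°
n=2: pose=(2,-1,W); sL=4/13, sR=4/25; mL=2/25, mR=2/325; mL+mR=28/325 → advance +1; mR−mL=-24/325 → turn -1·90°
n=3: pose=(1,-1,N); sL=40/269, sR=8/37; mL=4/37, mR=1412/9953; mL+mR=2488/9953 → advance +1; mR−mL=336/9953 → turn +1·90°
n=4: pose=(1,0,W); sL=10/41, sR=5/37; mL=5/74, mR=20/1517; mL+mR=245/3034 → advance +1; mR−mL=-165/3034 → turn -1·90°
n=5: pose=(0,0,N); sL=40/317, sR=40/221; mL=20/221, mR=8260/70057; mL+mR=14600/70057 → advance +1; mR−mL=1920/70057 → turn +1·90°
n=6: pose=(0,1,W); sL=20/101, sR=20/173; mL=10/173, mR=290/17473; mL+mR=1300/17473 → advance +1; mR−mL=-720/17473 → turn -1·90°

0 2/5 5/26 5/52 -1/130 3 -2 W
1 8/45 40/153 20/153 44/255 2 -2 N
2 4/13 4/25 2/25 2/325 2 -1 W
3 40/269 8/37 4/37 1412/9953 1 -1 N
4 10/41 5/37 5/74 20/1517 1 0 W
5 40/317 40/221 20/221 8260/70057 0 0 N
6 20/101 20/173 10/173 290/17473 0 1 W
final -1 1 N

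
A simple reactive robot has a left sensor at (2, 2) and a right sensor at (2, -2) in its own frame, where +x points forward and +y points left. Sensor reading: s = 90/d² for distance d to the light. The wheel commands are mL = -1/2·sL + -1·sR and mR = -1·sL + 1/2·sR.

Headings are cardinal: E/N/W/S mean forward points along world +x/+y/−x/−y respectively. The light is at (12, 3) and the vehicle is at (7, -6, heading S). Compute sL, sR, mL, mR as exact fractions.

9/13 9/17 -387/442 -189/442

left sensor world pos  = (9, -8); dL² = 130
right sensor world pos = (5, -8); dR² = 170
sL = 90/130 = 9/13
sR = 90/170 = 9/17
mL = -1/2·sL + -1·sR = -387/442
mR = -1·sL + 1/2·sR = -189/442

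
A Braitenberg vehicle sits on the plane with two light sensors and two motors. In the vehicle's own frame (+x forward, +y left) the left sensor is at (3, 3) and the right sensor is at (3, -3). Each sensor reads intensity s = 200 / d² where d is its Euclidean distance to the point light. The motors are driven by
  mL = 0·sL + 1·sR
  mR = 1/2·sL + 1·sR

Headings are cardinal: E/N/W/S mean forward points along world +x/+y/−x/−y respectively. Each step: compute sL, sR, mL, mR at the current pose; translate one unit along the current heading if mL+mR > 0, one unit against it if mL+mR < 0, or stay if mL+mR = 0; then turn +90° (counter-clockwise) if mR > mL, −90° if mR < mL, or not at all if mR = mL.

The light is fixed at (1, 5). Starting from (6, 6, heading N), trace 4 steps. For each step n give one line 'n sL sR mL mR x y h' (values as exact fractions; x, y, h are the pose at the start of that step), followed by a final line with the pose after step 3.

0 10 5/2 5/2 15/2 6 6 N
1 40 200/29 200/29 780/29 6 7 W
2 4 100 100 102 5 7 S
3 40/13 200/53 200/53 3660/689 5 6 E
final 6 6 N

n=0: pose=(6,6,N); sL=10, sR=5/2; mL=5/2, mR=15/2; mL+mR=10 → advance +1; mR−mL=5 → turn +1·90°
n=1: pose=(6,7,W); sL=40, sR=200/29; mL=200/29, mR=780/29; mL+mR=980/29 → advance +1; mR−mL=20 → turn +1·90°
n=2: pose=(5,7,S); sL=4, sR=100; mL=100, mR=102; mL+mR=202 → advance +1; mR−mL=2 → turn +1·90°
n=3: pose=(5,6,E); sL=40/13, sR=200/53; mL=200/53, mR=3660/689; mL+mR=6260/689 → advance +1; mR−mL=20/13 → turn +1·90°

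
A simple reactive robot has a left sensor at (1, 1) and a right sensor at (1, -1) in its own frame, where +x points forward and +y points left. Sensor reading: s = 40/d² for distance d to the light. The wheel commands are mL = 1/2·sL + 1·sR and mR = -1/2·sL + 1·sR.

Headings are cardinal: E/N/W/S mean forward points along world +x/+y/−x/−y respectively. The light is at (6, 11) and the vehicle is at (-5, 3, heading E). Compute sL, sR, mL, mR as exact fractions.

left sensor world pos  = (-4, 4); dL² = 149
right sensor world pos = (-4, 2); dR² = 181
sL = 40/149 = 40/149
sR = 40/181 = 40/181
mL = 1/2·sL + 1·sR = 9580/26969
mR = -1/2·sL + 1·sR = 2340/26969

40/149 40/181 9580/26969 2340/26969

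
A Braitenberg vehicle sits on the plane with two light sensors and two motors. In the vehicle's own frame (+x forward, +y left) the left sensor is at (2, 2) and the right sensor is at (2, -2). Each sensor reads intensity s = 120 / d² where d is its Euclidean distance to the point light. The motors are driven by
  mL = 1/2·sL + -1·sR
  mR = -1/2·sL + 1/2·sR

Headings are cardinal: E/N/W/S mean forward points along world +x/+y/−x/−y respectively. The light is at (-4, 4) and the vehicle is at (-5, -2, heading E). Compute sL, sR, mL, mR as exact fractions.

left sensor world pos  = (-3, 0); dL² = 17
right sensor world pos = (-3, -4); dR² = 65
sL = 120/17 = 120/17
sR = 120/65 = 24/13
mL = 1/2·sL + -1·sR = 372/221
mR = -1/2·sL + 1/2·sR = -576/221

120/17 24/13 372/221 -576/221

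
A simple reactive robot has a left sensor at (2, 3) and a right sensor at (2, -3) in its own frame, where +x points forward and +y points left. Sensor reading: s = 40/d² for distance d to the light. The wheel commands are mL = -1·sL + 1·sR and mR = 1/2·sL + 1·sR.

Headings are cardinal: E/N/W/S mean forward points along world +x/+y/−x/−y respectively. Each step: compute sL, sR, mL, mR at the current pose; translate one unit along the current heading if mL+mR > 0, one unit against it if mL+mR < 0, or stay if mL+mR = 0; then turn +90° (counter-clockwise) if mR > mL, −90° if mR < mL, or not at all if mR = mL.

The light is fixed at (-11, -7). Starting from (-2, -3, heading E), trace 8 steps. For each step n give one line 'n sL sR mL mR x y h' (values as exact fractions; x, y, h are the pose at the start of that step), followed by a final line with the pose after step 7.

0 4/17 20/61 96/1037 462/1037 -2 -3 E
1 8/17 8/41 -192/697 300/697 -1 -3 N
2 10/17 5/16 -75/272 165/272 -1 -2 W
3 40/153 8/9 32/51 52/51 -2 -2 S
4 4/17 20/61 96/1037 462/1037 -2 -3 E
5 8/17 8/41 -192/697 300/697 -1 -3 N
6 10/17 5/16 -75/272 165/272 -1 -2 W
7 40/153 8/9 32/51 52/51 -2 -2 S
final -2 -3 E

n=0: pose=(-2,-3,E); sL=4/17, sR=20/61; mL=96/1037, mR=462/1037; mL+mR=558/1037 → advance +1; mR−mL=6/17 → turn +1·90°
n=1: pose=(-1,-3,N); sL=8/17, sR=8/41; mL=-192/697, mR=300/697; mL+mR=108/697 → advance +1; mR−mL=12/17 → turn +1·90°
n=2: pose=(-1,-2,W); sL=10/17, sR=5/16; mL=-75/272, mR=165/272; mL+mR=45/136 → advance +1; mR−mL=15/17 → turn +1·90°
n=3: pose=(-2,-2,S); sL=40/153, sR=8/9; mL=32/51, mR=52/51; mL+mR=28/17 → advance +1; mR−mL=20/51 → turn +1·90°
n=4: pose=(-2,-3,E); sL=4/17, sR=20/61; mL=96/1037, mR=462/1037; mL+mR=558/1037 → advance +1; mR−mL=6/17 → turn +1·90°
n=5: pose=(-1,-3,N); sL=8/17, sR=8/41; mL=-192/697, mR=300/697; mL+mR=108/697 → advance +1; mR−mL=12/17 → turn +1·90°
n=6: pose=(-1,-2,W); sL=10/17, sR=5/16; mL=-75/272, mR=165/272; mL+mR=45/136 → advance +1; mR−mL=15/17 → turn +1·90°
n=7: pose=(-2,-2,S); sL=40/153, sR=8/9; mL=32/51, mR=52/51; mL+mR=28/17 → advance +1; mR−mL=20/51 → turn +1·90°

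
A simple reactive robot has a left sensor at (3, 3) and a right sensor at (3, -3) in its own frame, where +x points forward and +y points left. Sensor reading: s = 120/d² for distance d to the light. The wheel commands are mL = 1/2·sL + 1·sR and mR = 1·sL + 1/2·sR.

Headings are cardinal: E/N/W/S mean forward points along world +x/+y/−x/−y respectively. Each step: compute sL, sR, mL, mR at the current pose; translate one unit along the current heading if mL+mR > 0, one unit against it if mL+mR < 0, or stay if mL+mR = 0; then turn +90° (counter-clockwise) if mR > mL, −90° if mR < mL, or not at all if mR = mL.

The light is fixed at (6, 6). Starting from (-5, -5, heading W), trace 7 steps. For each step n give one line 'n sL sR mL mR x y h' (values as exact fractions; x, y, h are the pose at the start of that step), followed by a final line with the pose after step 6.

0 15/49 6/13 783/1274 342/637 -5 -5 W
1 120/289 24/29 8676/8381 6948/8381 -6 -5 N
2 12/13 12/25 306/325 378/325 -6 -4 E
3 24/49 120/113 7236/5537 5652/5537 -5 -4 N
4 6/5 15/26 153/130 387/260 -5 -3 E
5 24/41 24/17 1188/697 900/697 -4 -3 N
6 60/37 12/17 954/629 1242/629 -4 -2 E
final -3 -2 N

n=0: pose=(-5,-5,W); sL=15/49, sR=6/13; mL=783/1274, mR=342/637; mL+mR=1467/1274 → advance +1; mR−mL=-99/1274 → turn -1·90°
n=1: pose=(-6,-5,N); sL=120/289, sR=24/29; mL=8676/8381, mR=6948/8381; mL+mR=15624/8381 → advance +1; mR−mL=-1728/8381 → turn -1·90°
n=2: pose=(-6,-4,E); sL=12/13, sR=12/25; mL=306/325, mR=378/325; mL+mR=684/325 → advance +1; mR−mL=72/325 → turn +1·90°
n=3: pose=(-5,-4,N); sL=24/49, sR=120/113; mL=7236/5537, mR=5652/5537; mL+mR=12888/5537 → advance +1; mR−mL=-1584/5537 → turn -1·90°
n=4: pose=(-5,-3,E); sL=6/5, sR=15/26; mL=153/130, mR=387/260; mL+mR=693/260 → advance +1; mR−mL=81/260 → turn +1·90°
n=5: pose=(-4,-3,N); sL=24/41, sR=24/17; mL=1188/697, mR=900/697; mL+mR=2088/697 → advance +1; mR−mL=-288/697 → turn -1·90°
n=6: pose=(-4,-2,E); sL=60/37, sR=12/17; mL=954/629, mR=1242/629; mL+mR=2196/629 → advance +1; mR−mL=288/629 → turn +1·90°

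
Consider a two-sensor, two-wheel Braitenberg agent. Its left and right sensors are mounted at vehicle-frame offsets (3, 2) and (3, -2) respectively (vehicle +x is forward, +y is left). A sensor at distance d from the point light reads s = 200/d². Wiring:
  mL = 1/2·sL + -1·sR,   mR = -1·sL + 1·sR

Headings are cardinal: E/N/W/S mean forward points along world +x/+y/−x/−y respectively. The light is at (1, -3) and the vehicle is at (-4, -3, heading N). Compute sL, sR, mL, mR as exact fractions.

100/29 100/9 -2450/261 2000/261

left sensor world pos  = (-6, 0); dL² = 58
right sensor world pos = (-2, 0); dR² = 18
sL = 200/58 = 100/29
sR = 200/18 = 100/9
mL = 1/2·sL + -1·sR = -2450/261
mR = -1·sL + 1·sR = 2000/261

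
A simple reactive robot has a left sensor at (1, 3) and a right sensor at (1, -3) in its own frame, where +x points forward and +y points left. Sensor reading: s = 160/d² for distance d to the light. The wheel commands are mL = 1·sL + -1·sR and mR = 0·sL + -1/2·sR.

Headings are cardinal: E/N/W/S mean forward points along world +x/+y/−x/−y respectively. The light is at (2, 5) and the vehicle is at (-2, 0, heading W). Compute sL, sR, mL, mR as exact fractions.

left sensor world pos  = (-3, -3); dL² = 89
right sensor world pos = (-3, 3); dR² = 29
sL = 160/89 = 160/89
sR = 160/29 = 160/29
mL = 1·sL + -1·sR = -9600/2581
mR = 0·sL + -1/2·sR = -80/29

160/89 160/29 -9600/2581 -80/29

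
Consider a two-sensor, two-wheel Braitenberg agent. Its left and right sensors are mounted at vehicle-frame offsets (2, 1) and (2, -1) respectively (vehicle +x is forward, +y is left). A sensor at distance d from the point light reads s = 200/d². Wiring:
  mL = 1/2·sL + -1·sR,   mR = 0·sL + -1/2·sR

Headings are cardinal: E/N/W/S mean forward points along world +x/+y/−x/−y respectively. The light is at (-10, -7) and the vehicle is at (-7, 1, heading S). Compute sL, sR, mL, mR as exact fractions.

left sensor world pos  = (-6, -1); dL² = 52
right sensor world pos = (-8, -1); dR² = 40
sL = 200/52 = 50/13
sR = 200/40 = 5
mL = 1/2·sL + -1·sR = -40/13
mR = 0·sL + -1/2·sR = -5/2

50/13 5 -40/13 -5/2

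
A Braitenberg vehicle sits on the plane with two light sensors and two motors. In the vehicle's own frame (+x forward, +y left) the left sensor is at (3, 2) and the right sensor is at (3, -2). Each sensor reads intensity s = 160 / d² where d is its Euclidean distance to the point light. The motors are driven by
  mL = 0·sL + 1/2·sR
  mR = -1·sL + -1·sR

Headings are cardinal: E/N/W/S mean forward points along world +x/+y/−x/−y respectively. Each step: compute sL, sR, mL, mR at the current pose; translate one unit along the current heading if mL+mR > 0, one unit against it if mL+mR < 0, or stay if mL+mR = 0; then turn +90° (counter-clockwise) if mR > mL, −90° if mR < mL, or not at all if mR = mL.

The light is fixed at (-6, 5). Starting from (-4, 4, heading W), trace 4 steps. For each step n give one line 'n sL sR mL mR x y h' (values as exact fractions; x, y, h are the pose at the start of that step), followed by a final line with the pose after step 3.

0 16 80 40 -96 -4 4 W
1 32 160/29 80/29 -1088/29 -3 4 N
2 40/9 40/13 20/13 -880/117 -3 3 E
3 160/41 32/5 16/5 -2112/205 -4 3 S
final -4 4 W

n=0: pose=(-4,4,W); sL=16, sR=80; mL=40, mR=-96; mL+mR=-56 → advance -1; mR−mL=-136 → turn -1·90°
n=1: pose=(-3,4,N); sL=32, sR=160/29; mL=80/29, mR=-1088/29; mL+mR=-1008/29 → advance -1; mR−mL=-1168/29 → turn -1·90°
n=2: pose=(-3,3,E); sL=40/9, sR=40/13; mL=20/13, mR=-880/117; mL+mR=-700/117 → advance -1; mR−mL=-1060/117 → turn -1·90°
n=3: pose=(-4,3,S); sL=160/41, sR=32/5; mL=16/5, mR=-2112/205; mL+mR=-1456/205 → advance -1; mR−mL=-2768/205 → turn -1·90°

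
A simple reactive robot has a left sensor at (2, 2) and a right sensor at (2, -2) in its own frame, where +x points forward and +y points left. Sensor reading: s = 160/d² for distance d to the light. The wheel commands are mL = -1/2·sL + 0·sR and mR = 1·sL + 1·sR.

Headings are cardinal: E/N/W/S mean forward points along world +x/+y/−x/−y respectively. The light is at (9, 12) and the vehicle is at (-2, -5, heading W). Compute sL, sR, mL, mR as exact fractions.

16/53 80/197 -8/53 7392/10441

left sensor world pos  = (-4, -7); dL² = 530
right sensor world pos = (-4, -3); dR² = 394
sL = 160/530 = 16/53
sR = 160/394 = 80/197
mL = -1/2·sL + 0·sR = -8/53
mR = 1·sL + 1·sR = 7392/10441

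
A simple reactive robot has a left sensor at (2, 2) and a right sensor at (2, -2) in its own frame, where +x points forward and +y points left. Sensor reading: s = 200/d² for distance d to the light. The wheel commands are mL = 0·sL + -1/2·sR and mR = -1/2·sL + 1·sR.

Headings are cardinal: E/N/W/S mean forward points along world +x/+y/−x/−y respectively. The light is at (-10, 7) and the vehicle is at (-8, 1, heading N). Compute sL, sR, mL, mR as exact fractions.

25/2 25/4 -25/8 0

left sensor world pos  = (-10, 3); dL² = 16
right sensor world pos = (-6, 3); dR² = 32
sL = 200/16 = 25/2
sR = 200/32 = 25/4
mL = 0·sL + -1/2·sR = -25/8
mR = -1/2·sL + 1·sR = 0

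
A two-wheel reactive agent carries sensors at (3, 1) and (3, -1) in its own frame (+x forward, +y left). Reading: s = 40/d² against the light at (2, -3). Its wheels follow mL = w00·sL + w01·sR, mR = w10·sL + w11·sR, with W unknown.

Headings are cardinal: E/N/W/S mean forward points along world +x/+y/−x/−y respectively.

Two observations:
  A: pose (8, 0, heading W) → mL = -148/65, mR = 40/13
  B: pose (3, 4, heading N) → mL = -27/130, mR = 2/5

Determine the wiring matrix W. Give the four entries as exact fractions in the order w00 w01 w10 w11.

obs A: pose=(8,0,W) → sL=40/13, sR=8/5, mL=-148/65, mR=40/13
obs B: pose=(3,4,N) → sL=2/5, sR=5/13, mL=-27/130, mR=2/5
sensor matrix S = [[40/13, 8/5], [2/5, 5/13]]; det S = 2296/4225
solve [mL_A; mL_B] = S·[w00; w01] and [mR_A; mR_B] = S·[w10; w11]:
  w00 = -1, w01 = 1/2, w10 = 1, w11 = 0

-1 1/2 1 0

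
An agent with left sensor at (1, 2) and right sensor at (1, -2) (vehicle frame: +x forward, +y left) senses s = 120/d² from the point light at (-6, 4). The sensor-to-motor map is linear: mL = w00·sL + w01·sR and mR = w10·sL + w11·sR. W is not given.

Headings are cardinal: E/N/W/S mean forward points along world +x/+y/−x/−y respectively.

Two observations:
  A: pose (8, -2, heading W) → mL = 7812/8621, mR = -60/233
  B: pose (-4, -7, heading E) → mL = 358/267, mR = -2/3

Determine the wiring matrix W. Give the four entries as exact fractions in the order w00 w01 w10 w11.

1/2 1 -1/2 0

obs A: pose=(8,-2,W) → sL=120/233, sR=24/37, mL=7812/8621, mR=-60/233
obs B: pose=(-4,-7,E) → sL=4/3, sR=60/89, mL=358/267, mR=-2/3
sensor matrix S = [[120/233, 24/37], [4/3, 60/89]]; det S = -397184/767269
solve [mL_A; mL_B] = S·[w00; w01] and [mR_A; mR_B] = S·[w10; w11]:
  w00 = 1/2, w01 = 1, w10 = -1/2, w11 = 0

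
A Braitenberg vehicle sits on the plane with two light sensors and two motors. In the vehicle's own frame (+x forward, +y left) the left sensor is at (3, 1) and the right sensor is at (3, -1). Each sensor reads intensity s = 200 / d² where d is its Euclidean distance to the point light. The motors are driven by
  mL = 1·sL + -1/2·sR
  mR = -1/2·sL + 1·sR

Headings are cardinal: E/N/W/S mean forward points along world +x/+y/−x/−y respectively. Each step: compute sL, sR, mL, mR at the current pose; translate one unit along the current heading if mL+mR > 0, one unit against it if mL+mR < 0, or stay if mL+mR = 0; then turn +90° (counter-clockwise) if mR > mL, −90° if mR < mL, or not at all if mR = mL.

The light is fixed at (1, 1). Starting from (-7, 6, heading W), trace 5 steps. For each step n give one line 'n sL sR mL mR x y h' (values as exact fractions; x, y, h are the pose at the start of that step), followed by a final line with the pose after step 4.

0 200/137 200/157 17700/21509 11700/21509 -7 6 W
1 50/41 25/16 575/1312 625/656 -8 6 N
2 200/169 200/193 21700/32617 14500/32617 -8 7 W
3 100/101 100/81 3050/8181 6050/8181 -9 7 N
4 40/41 200/233 5220/9553 3540/9553 -9 8 W
final -10 8 N

n=0: pose=(-7,6,W); sL=200/137, sR=200/157; mL=17700/21509, mR=11700/21509; mL+mR=29400/21509 → advance +1; mR−mL=-6000/21509 → turn -1·90°
n=1: pose=(-8,6,N); sL=50/41, sR=25/16; mL=575/1312, mR=625/656; mL+mR=1825/1312 → advance +1; mR−mL=675/1312 → turn +1·90°
n=2: pose=(-8,7,W); sL=200/169, sR=200/193; mL=21700/32617, mR=14500/32617; mL+mR=36200/32617 → advance +1; mR−mL=-7200/32617 → turn -1·90°
n=3: pose=(-9,7,N); sL=100/101, sR=100/81; mL=3050/8181, mR=6050/8181; mL+mR=9100/8181 → advance +1; mR−mL=1000/2727 → turn +1·90°
n=4: pose=(-9,8,W); sL=40/41, sR=200/233; mL=5220/9553, mR=3540/9553; mL+mR=8760/9553 → advance +1; mR−mL=-1680/9553 → turn -1·90°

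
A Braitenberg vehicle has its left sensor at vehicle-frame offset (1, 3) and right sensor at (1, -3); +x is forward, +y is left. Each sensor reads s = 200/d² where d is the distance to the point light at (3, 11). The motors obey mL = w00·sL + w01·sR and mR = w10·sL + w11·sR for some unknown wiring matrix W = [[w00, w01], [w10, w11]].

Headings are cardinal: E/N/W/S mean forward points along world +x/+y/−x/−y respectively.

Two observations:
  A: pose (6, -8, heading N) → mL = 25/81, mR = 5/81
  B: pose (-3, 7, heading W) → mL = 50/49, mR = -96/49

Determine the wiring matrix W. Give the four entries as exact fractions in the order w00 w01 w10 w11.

obs A: pose=(6,-8,N) → sL=50/81, sR=5/9, mL=25/81, mR=5/81
obs B: pose=(-3,7,W) → sL=100/49, sR=4, mL=50/49, mR=-96/49
sensor matrix S = [[50/81, 5/9], [100/49, 4]]; det S = 5300/3969
solve [mL_A; mL_B] = S·[w00; w01] and [mR_A; mR_B] = S·[w10; w11]:
  w00 = 1/2, w01 = 0, w10 = 1, w11 = -1

1/2 0 1 -1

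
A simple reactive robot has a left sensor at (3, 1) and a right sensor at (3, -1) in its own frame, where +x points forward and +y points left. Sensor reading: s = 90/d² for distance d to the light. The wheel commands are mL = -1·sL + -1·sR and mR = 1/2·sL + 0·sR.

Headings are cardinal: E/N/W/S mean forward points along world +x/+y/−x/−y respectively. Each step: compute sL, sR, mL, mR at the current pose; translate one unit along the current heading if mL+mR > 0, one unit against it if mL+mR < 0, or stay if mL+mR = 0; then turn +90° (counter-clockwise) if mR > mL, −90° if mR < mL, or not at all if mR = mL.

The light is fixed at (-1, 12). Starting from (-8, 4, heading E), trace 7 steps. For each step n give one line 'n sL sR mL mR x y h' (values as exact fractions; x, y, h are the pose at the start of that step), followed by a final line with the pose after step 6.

0 18/13 90/97 -2916/1261 9/13 -8 4 E
1 45/53 45/37 -4050/1961 45/106 -9 4 N
2 90/221 18/37 -7308/8177 45/221 -9 3 W
3 1/2 45/104 -97/104 1/4 -8 3 S
4 18/13 90/97 -2916/1261 9/13 -8 4 E
5 45/53 45/37 -4050/1961 45/106 -9 4 N
6 90/221 18/37 -7308/8177 45/221 -9 3 W
final -8 3 S

n=0: pose=(-8,4,E); sL=18/13, sR=90/97; mL=-2916/1261, mR=9/13; mL+mR=-2043/1261 → advance -1; mR−mL=3789/1261 → turn +1·90°
n=1: pose=(-9,4,N); sL=45/53, sR=45/37; mL=-4050/1961, mR=45/106; mL+mR=-6435/3922 → advance -1; mR−mL=9765/3922 → turn +1·90°
n=2: pose=(-9,3,W); sL=90/221, sR=18/37; mL=-7308/8177, mR=45/221; mL+mR=-5643/8177 → advance -1; mR−mL=8973/8177 → turn +1·90°
n=3: pose=(-8,3,S); sL=1/2, sR=45/104; mL=-97/104, mR=1/4; mL+mR=-71/104 → advance -1; mR−mL=123/104 → turn +1·90°
n=4: pose=(-8,4,E); sL=18/13, sR=90/97; mL=-2916/1261, mR=9/13; mL+mR=-2043/1261 → advance -1; mR−mL=3789/1261 → turn +1·90°
n=5: pose=(-9,4,N); sL=45/53, sR=45/37; mL=-4050/1961, mR=45/106; mL+mR=-6435/3922 → advance -1; mR−mL=9765/3922 → turn +1·90°
n=6: pose=(-9,3,W); sL=90/221, sR=18/37; mL=-7308/8177, mR=45/221; mL+mR=-5643/8177 → advance -1; mR−mL=8973/8177 → turn +1·90°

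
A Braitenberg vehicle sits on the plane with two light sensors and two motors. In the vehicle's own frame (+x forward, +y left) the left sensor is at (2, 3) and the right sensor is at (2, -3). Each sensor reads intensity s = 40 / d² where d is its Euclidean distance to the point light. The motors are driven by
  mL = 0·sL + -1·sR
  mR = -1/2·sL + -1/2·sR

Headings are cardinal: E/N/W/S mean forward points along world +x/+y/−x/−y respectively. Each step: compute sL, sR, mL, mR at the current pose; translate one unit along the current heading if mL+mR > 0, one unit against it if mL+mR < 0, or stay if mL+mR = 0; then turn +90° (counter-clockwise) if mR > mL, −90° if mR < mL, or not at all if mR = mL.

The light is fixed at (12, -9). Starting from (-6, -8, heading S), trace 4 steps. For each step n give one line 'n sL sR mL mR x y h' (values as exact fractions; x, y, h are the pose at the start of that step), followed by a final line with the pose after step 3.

0 20/113 20/221 -20/221 -3340/24973 -6 -8 S
1 40/401 8/85 -8/85 -3304/34085 -6 -7 W
2 5/52 10/53 -10/53 -785/5512 -5 -7 N
3 8/73 40/377 -40/377 -2968/27521 -5 -8 W
final -4 -8 N

n=0: pose=(-6,-8,S); sL=20/113, sR=20/221; mL=-20/221, mR=-3340/24973; mL+mR=-5600/24973 → advance -1; mR−mL=-1080/24973 → turn -1·90°
n=1: pose=(-6,-7,W); sL=40/401, sR=8/85; mL=-8/85, mR=-3304/34085; mL+mR=-6512/34085 → advance -1; mR−mL=-96/34085 → turn -1·90°
n=2: pose=(-5,-7,N); sL=5/52, sR=10/53; mL=-10/53, mR=-785/5512; mL+mR=-1825/5512 → advance -1; mR−mL=255/5512 → turn +1·90°
n=3: pose=(-5,-8,W); sL=8/73, sR=40/377; mL=-40/377, mR=-2968/27521; mL+mR=-5888/27521 → advance -1; mR−mL=-48/27521 → turn -1·90°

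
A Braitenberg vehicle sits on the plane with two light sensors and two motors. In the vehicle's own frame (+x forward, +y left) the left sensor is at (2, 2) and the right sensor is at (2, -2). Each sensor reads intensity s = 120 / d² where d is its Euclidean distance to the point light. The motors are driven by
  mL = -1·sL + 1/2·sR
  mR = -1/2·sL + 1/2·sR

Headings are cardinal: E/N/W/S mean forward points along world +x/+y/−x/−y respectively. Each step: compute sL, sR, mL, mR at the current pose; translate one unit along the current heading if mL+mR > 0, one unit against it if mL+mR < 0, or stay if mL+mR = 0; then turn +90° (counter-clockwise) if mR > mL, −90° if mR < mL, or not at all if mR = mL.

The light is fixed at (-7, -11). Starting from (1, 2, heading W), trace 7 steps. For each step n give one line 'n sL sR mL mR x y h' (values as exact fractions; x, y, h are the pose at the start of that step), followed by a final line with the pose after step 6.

0 120/157 40/87 -7300/13659 -2080/13659 1 2 W
1 60/121 12/17 -294/2057 216/2057 2 2 S
2 120/377 24/53 -1836/19981 1344/19981 2 3 E
3 30/73 30/89 -1575/6497 -240/6497 1 3 N
4 120/157 40/87 -7300/13659 -2080/13659 1 2 W
5 60/121 12/17 -294/2057 216/2057 2 2 S
6 120/377 24/53 -1836/19981 1344/19981 2 3 E
final 1 3 N

n=0: pose=(1,2,W); sL=120/157, sR=40/87; mL=-7300/13659, mR=-2080/13659; mL+mR=-9380/13659 → advance -1; mR−mL=60/157 → turn +1·90°
n=1: pose=(2,2,S); sL=60/121, sR=12/17; mL=-294/2057, mR=216/2057; mL+mR=-78/2057 → advance -1; mR−mL=30/121 → turn +1·90°
n=2: pose=(2,3,E); sL=120/377, sR=24/53; mL=-1836/19981, mR=1344/19981; mL+mR=-492/19981 → advance -1; mR−mL=60/377 → turn +1·90°
n=3: pose=(1,3,N); sL=30/73, sR=30/89; mL=-1575/6497, mR=-240/6497; mL+mR=-1815/6497 → advance -1; mR−mL=15/73 → turn +1·90°
n=4: pose=(1,2,W); sL=120/157, sR=40/87; mL=-7300/13659, mR=-2080/13659; mL+mR=-9380/13659 → advance -1; mR−mL=60/157 → turn +1·90°
n=5: pose=(2,2,S); sL=60/121, sR=12/17; mL=-294/2057, mR=216/2057; mL+mR=-78/2057 → advance -1; mR−mL=30/121 → turn +1·90°
n=6: pose=(2,3,E); sL=120/377, sR=24/53; mL=-1836/19981, mR=1344/19981; mL+mR=-492/19981 → advance -1; mR−mL=60/377 → turn +1·90°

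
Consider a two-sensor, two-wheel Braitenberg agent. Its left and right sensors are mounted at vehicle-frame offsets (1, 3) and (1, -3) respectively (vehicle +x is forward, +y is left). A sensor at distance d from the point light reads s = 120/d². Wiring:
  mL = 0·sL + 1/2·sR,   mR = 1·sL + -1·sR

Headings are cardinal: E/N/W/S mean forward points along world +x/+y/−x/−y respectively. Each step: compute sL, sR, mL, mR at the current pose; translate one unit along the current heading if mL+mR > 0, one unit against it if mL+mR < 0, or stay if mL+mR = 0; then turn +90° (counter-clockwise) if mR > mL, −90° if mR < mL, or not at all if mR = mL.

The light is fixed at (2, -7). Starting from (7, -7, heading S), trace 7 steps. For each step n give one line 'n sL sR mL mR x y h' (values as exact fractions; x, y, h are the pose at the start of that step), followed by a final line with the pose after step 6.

0 24/13 24 12 -288/13 7 -7 S
1 6 15/4 15/8 9/4 7 -6 W
2 120/49 120 60 -5760/49 6 -6 S
3 12 60/17 30/17 144/17 6 -5 W
4 120/37 120 60 -4320/37 5 -5 S
5 30 3 3/2 27 5 -4 W
6 120/29 24 12 -576/29 4 -4 S
final 4 -3 W

n=0: pose=(7,-7,S); sL=24/13, sR=24; mL=12, mR=-288/13; mL+mR=-132/13 → advance -1; mR−mL=-444/13 → turn -1·90°
n=1: pose=(7,-6,W); sL=6, sR=15/4; mL=15/8, mR=9/4; mL+mR=33/8 → advance +1; mR−mL=3/8 → turn +1·90°
n=2: pose=(6,-6,S); sL=120/49, sR=120; mL=60, mR=-5760/49; mL+mR=-2820/49 → advance -1; mR−mL=-8700/49 → turn -1·90°
n=3: pose=(6,-5,W); sL=12, sR=60/17; mL=30/17, mR=144/17; mL+mR=174/17 → advance +1; mR−mL=114/17 → turn +1·90°
n=4: pose=(5,-5,S); sL=120/37, sR=120; mL=60, mR=-4320/37; mL+mR=-2100/37 → advance -1; mR−mL=-6540/37 → turn -1·90°
n=5: pose=(5,-4,W); sL=30, sR=3; mL=3/2, mR=27; mL+mR=57/2 → advance +1; mR−mL=51/2 → turn +1·90°
n=6: pose=(4,-4,S); sL=120/29, sR=24; mL=12, mR=-576/29; mL+mR=-228/29 → advance -1; mR−mL=-924/29 → turn -1·90°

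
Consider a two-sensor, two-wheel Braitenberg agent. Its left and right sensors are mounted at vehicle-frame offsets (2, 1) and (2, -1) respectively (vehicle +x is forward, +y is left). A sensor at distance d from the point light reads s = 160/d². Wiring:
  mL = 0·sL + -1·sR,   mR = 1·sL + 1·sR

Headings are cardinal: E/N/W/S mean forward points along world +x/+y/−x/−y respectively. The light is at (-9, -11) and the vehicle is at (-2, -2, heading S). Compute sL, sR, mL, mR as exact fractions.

left sensor world pos  = (-1, -4); dL² = 113
right sensor world pos = (-3, -4); dR² = 85
sL = 160/113 = 160/113
sR = 160/85 = 32/17
mL = 0·sL + -1·sR = -32/17
mR = 1·sL + 1·sR = 6336/1921

160/113 32/17 -32/17 6336/1921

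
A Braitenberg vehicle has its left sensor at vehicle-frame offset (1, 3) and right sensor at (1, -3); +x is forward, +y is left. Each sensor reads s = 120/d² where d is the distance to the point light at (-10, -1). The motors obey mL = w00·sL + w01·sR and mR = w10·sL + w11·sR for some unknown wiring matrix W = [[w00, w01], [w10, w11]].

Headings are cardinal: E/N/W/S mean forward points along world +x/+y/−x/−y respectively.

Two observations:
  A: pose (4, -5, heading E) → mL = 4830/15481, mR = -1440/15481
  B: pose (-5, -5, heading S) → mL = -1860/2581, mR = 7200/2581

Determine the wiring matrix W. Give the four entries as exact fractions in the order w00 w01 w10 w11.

obs A: pose=(4,-5,E) → sL=60/113, sR=60/137, mL=4830/15481, mR=-1440/15481
obs B: pose=(-5,-5,S) → sL=120/89, sR=120/29, mL=-1860/2581, mR=7200/2581
sensor matrix S = [[60/113, 60/137], [120/89, 120/29]]; det S = 64195200/39956461
solve [mL_A; mL_B] = S·[w00; w01] and [mR_A; mR_B] = S·[w10; w11]:
  w00 = 1, w01 = -1/2, w10 = -1, w11 = 1

1 -1/2 -1 1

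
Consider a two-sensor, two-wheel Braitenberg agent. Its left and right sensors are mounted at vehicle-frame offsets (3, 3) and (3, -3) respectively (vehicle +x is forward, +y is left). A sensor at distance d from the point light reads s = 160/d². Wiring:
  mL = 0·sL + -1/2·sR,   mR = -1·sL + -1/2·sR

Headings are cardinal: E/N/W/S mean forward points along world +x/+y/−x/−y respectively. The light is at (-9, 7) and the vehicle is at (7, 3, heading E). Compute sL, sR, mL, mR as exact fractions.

80/181 16/41 -8/41 -4728/7421

left sensor world pos  = (10, 6); dL² = 362
right sensor world pos = (10, 0); dR² = 410
sL = 160/362 = 80/181
sR = 160/410 = 16/41
mL = 0·sL + -1/2·sR = -8/41
mR = -1·sL + -1/2·sR = -4728/7421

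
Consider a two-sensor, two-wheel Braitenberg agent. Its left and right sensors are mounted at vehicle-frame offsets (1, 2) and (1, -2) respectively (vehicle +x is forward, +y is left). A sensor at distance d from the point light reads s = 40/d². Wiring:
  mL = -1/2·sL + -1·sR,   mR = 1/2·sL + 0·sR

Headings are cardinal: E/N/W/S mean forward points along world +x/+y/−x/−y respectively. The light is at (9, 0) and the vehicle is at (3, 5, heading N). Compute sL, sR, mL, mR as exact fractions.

2/5 10/13 -63/65 1/5

left sensor world pos  = (1, 6); dL² = 100
right sensor world pos = (5, 6); dR² = 52
sL = 40/100 = 2/5
sR = 40/52 = 10/13
mL = -1/2·sL + -1·sR = -63/65
mR = 1/2·sL + 0·sR = 1/5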